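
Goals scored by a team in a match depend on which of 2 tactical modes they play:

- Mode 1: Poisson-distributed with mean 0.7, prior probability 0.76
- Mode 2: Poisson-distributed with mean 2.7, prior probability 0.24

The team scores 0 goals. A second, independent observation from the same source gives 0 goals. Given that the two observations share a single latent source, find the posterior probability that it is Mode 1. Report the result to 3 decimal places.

The responsibility of component k is w_k f_k(x) divided by Σ_j w_j f_j(x).
Since both observations come from the same component, the likelihood for component k is f_k(x₁)·f_k(x₂).
  L_1 = [0.496585] × [0.496585] = 0.246597
  L_2 = [0.0672055] × [0.0672055] = 0.00451658
Multiply by the mixture weights:
  w_1·L_1 = 0.76 × 0.246597 = 0.187414
  w_2·L_2 = 0.24 × 0.00451658 = 0.00108398
Denominator: 0.187414 + 0.00108398 = 0.188498
So the posterior for Mode 1 is 0.187414 / 0.188498 ≈ 0.994.

0.994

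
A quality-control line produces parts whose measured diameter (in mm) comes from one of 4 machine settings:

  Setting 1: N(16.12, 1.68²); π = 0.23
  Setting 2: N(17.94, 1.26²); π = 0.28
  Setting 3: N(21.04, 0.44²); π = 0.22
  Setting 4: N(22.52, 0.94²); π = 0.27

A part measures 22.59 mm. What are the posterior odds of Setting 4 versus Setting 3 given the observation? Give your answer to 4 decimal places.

The posterior odds equal the prior odds times the likelihood ratio: (P(Z=i)/P(Z=j))·(f_i(x)/f_j(x)).
Component likelihoods at x = 22.59 mm:
  f_1 = (1/(1.68·√(2π)))·exp(−(22.59−16.12)²/(2·1.68²)) = 0.237466·exp(-7.41583) = 0.000142871
  f_2 = (1/(1.26·√(2π)))·exp(−(22.59−17.94)²/(2·1.26²)) = 0.316621·exp(-6.80981) = 0.000349203
  f_3 = (1/(0.44·√(2π)))·exp(−(22.59−21.04)²/(2·0.44²)) = 0.906687·exp(-6.20480) = 0.00183124
  f_4 = (1/(0.94·√(2π)))·exp(−(22.59−22.52)²/(2·0.94²)) = 0.424407·exp(-0.00277) = 0.423232
0.114273 / 0.000402873 ≈ 283.6441

283.6441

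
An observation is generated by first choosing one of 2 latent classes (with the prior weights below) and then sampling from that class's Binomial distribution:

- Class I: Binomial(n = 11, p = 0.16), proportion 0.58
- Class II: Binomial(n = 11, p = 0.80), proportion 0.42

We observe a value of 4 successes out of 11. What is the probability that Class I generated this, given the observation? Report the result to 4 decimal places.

Posterior ∝ prior × likelihood, so P(k | x) ∝ w_k f_k(x); normalise over all components.
Component likelihoods at x = 4 successes out of 11:
  p_I = 0.0638188
  p_II = 0.00173015
Unnormalised posteriors:
  w_I·p_I = 0.58 × 0.0638188 = 0.0370149
  w_II·p_II = 0.42 × 0.00173015 = 0.000726663
Denominator: 0.0370149 + 0.000726663 = 0.0377416
Responsibility of Class I: 0.0370149 / 0.0377416 ≈ 0.9807

0.9807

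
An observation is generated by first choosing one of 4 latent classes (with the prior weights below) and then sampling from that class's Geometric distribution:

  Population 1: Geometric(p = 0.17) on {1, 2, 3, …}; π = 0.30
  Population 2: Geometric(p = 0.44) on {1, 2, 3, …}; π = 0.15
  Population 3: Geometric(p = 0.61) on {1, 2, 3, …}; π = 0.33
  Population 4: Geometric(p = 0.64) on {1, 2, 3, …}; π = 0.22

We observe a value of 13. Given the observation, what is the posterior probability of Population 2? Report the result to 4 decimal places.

P(component k | x) = P(Z=k)·f_k(x) / marginal(x), where marginal(x) = Σ_j P(Z=j)·f_j(x).
Evaluate each component's likelihood at the observed value:
  f_1 = 0.17·(1−0.17)^12 = 0.17·0.10689 = 0.0181713
  f_2 = 0.44·(1−0.44)^12 = 0.44·0.000951166 = 0.000418513
  f_3 = 0.61·(1−0.61)^12 = 0.61·1.23816e-05 = 7.55275e-06
  f_4 = 0.64·(1−0.64)^12 = 0.64·4.73838e-06 = 3.03256e-06
Prior × likelihood for each component:
  P(Z=1)·f_1 = 0.30 × 0.0181713 = 0.00545139
  P(Z=2)·f_2 = 0.15 × 0.000418513 = 6.2777e-05
  P(Z=3)·f_3 = 0.33 × 7.55275e-06 = 2.49241e-06
  P(Z=4)·f_4 = 0.22 × 3.03256e-06 = 6.67164e-07
Evidence: 0.00545139 + 6.2777e-05 + 2.49241e-06 + 6.67164e-07 = 0.00551733
P(Population 2 | data) ≈ 0.0114

0.0114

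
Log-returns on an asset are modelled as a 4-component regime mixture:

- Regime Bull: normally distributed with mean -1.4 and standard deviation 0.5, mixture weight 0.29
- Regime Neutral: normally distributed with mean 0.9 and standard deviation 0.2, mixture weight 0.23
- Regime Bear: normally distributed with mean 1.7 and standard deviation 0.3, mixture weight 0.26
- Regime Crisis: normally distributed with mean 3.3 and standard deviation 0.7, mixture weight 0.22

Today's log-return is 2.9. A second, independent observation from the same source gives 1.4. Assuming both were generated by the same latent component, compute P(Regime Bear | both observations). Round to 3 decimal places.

0.058

By Bayes' theorem, P(k | x) = π_k f_k(x) / Σ_j π_j f_j(x).
Since both observations come from the same component, the likelihood for component k is f_k(x₁)·f_k(x₂).
  p_Bull = [6.94593e-17] × [1.23652e-07] = 8.5888e-24
  p_Neutral = [3.8473e-22] × [0.0876415] = 3.37183e-23
  p_Bear = [0.000446101] × [0.806569] = 0.000359811
  p_Crisis = [0.484068] × [0.0143223] = 0.00693298
Unnormalised posteriors:
  π_Bull·p_Bull = 0.29 × 8.5888e-24 = 2.49075e-24
  π_Neutral·p_Neutral = 0.23 × 3.37183e-23 = 7.75521e-24
  π_Bear·p_Bear = 0.26 × 0.000359811 = 9.35509e-05
  π_Crisis·p_Crisis = 0.22 × 0.00693298 = 0.00152525
Evidence: 2.49075e-24 + 7.75521e-24 + 9.35509e-05 + 0.00152525 = 0.00161881
P(Regime Bear | data) = 9.35509e-05 / 0.00161881 ≈ 0.058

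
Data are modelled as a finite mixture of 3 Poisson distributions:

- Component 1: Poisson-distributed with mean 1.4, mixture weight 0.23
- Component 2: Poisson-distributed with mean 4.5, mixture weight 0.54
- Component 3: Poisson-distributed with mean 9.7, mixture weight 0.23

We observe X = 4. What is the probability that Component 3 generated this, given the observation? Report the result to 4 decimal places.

Apply Bayes' rule: the posterior for each component is proportional to its prior times its likelihood at x.
Component likelihoods at x = 4:
  f_1 = 0.039472
  f_2 = 0.189808
  f_3 = 0.0226058
Weight by the priors:
  P(Z=1)·f_1 = 0.23 × 0.039472 = 0.00907855
  P(Z=2)·f_2 = 0.54 × 0.189808 = 0.102496
  P(Z=3)·f_3 = 0.23 × 0.0226058 = 0.00519933
Sum: 0.00907855 + 0.102496 + 0.00519933 = 0.116774
P(Component 3 | the observation) ≈ 0.0445

0.0445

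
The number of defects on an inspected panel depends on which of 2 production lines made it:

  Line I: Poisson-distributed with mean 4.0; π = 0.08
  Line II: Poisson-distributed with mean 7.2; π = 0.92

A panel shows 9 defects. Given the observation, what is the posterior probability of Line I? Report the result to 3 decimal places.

By Bayes' theorem, P(k | x) = π_k f_k(x) / Σ_j π_j f_j(x).
Component likelihoods at x = 9 defects:
  f_I = 0.0132312
  f_II = 0.106982
Prior × likelihood for each component:
  π_I·f_I = 0.08 × 0.0132312 = 0.0010585
  π_II·f_II = 0.92 × 0.106982 = 0.0984231
Denominator: 0.0010585 + 0.0984231 = 0.0994816
P(Line I | data) = 0.0010585 / 0.0994816 ≈ 0.011

0.011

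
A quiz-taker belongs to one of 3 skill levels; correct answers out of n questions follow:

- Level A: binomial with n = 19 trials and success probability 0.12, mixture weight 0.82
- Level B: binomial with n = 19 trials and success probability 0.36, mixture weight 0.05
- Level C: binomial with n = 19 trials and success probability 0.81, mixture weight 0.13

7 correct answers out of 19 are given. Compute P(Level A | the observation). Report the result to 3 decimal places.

0.255

Posterior ∝ prior × likelihood, so P(k | x) ∝ π_k f_k(x); normalise over all components.
Component likelihoods at x = 7 correct answers out of 19:
  f_A = 0.00389393
  f_B = 0.186468
  f_C = 2.55132e-05
Prior × likelihood for each component:
  π_A·f_A = 0.82 × 0.00389393 = 0.00319302
  π_B·f_B = 0.05 × 0.186468 = 0.0093234
  π_C·f_C = 0.13 × 2.55132e-05 = 3.31672e-06
Marginal: 0.00319302 + 0.0093234 + 3.31672e-06 = 0.0125197
P(Level A | 7 correct answers out of 19) ≈ 0.255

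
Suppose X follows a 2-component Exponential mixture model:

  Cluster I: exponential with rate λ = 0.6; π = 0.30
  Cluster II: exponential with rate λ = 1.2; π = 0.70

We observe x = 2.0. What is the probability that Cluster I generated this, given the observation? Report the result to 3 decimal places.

0.416

By Bayes' theorem, P(k | x) = π_k f_k(x) / Σ_j π_j f_j(x).
Component likelihoods at x = 2.0:
  p_I = 0.6·e^(−0.6·2.0) = 0.6·e^(−1.2000) = 0.180717
  p_II = 1.2·e^(−1.2·2.0) = 1.2·e^(−2.4000) = 0.108862
Weight by the priors:
  π_I·p_I = 0.30 × 0.180717 = 0.054215
  π_II·p_II = 0.70 × 0.108862 = 0.0762031
Denominator: 0.054215 + 0.0762031 = 0.130418
P(Cluster I | data) ≈ 0.416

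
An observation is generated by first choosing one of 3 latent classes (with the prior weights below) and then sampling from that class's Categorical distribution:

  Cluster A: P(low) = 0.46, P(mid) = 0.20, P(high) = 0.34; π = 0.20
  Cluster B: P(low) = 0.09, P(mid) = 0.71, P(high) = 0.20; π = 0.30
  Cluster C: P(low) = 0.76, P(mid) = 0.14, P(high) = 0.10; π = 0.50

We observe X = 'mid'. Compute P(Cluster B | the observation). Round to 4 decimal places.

Apply Bayes' rule: the posterior for each component is proportional to its prior times its likelihood at x.
Evaluate each component's likelihood at the observed value:
  f_A = 0.2
  f_B = 0.71
  f_C = 0.14
Multiply by the mixture weights:
  P(Z=A)·f_A = 0.20 × 0.2 = 0.04
  P(Z=B)·f_B = 0.30 × 0.71 = 0.213
  P(Z=C)·f_C = 0.50 × 0.14 = 0.07
Evidence: 0.04 + 0.213 + 0.07 = 0.323
So the posterior for Cluster B is 0.213 / 0.323 ≈ 0.6594.

0.6594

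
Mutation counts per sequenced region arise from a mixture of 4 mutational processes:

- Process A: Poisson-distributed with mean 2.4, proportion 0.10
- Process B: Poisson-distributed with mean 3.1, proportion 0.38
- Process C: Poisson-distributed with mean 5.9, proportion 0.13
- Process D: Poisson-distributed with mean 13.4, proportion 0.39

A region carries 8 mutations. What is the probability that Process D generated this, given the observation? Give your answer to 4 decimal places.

0.4750

Apply Bayes' rule: the posterior for each component is proportional to its prior times its likelihood at x.
Component likelihoods at x = 8 mutations:
  p_A = e^(−2.4)·2.4^8/8! = 0.00247664
  p_B = e^(−3.1)·3.1^8/8! = 0.00952928
  p_C = e^(−5.9)·5.9^8/8! = 0.0997604
  p_D = e^(−13.4)·13.4^8/8! = 0.0390636
Unnormalised posteriors:
  π_A·p_A = 0.10 × 0.00247664 = 0.000247664
  π_B·p_B = 0.38 × 0.00952928 = 0.00362113
  π_C·p_C = 0.13 × 0.0997604 = 0.0129689
  π_D·p_D = 0.39 × 0.0390636 = 0.0152348
Denominator: 0.000247664 + 0.00362113 + 0.0129689 + 0.0152348 = 0.0320724
So the posterior for Process D is 0.0152348 / 0.0320724 ≈ 0.4750.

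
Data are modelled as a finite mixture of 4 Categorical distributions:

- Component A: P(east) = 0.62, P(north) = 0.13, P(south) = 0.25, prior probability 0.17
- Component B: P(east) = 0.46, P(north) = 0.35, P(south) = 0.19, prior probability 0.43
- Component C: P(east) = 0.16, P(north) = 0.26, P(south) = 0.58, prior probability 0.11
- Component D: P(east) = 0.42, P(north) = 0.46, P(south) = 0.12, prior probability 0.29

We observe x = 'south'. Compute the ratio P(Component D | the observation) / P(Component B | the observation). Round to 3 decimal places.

0.426

Since P(k|x) ∝ π_k f_k(x), the posterior odds are π_i f_i(x) / (π_j f_j(x)).
Categorical probabilities:
  p_A = P(south | comp) = 0.25
  p_B = P(south | comp) = 0.19
  p_C = P(south | comp) = 0.58
  p_D = P(south | comp) = 0.12
Posterior odds = (π_D·p_D) / (π_B·p_B) = (0.29·0.12) / (0.43·0.19) = 0.0348 / 0.0817 ≈ 0.426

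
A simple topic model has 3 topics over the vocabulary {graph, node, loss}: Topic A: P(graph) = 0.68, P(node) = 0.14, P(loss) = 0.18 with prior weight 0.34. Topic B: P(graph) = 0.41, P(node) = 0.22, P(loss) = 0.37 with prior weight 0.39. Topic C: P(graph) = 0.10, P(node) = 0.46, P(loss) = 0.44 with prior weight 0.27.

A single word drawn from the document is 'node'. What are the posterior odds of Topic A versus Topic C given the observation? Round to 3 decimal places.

0.383

Only the two components matter; the odds are (w_i f_i(x)) / (w_j f_j(x)).
Component likelihoods at x = 'node':
  p_A = 0.14
  p_B = 0.22
  p_C = 0.46
Odds = (0.34/0.27) × (0.14/0.46) = 1.25926 × 0.304348 ≈ 0.383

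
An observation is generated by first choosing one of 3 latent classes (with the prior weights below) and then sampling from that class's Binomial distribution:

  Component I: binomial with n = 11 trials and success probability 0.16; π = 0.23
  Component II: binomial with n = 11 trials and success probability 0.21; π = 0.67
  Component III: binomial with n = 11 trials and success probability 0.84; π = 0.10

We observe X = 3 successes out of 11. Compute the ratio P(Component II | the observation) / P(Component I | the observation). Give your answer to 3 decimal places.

Since P(k|x) ∝ π_k f_k(x), the posterior odds are π_i f_i(x) / (π_j f_j(x)).
Evaluate each component's likelihood at the observed value:
  L_I = 0.167524
  L_II = 0.231824
  L_III = 4.20031e-05
0.155322 / 0.0385306 ≈ 4.031

4.031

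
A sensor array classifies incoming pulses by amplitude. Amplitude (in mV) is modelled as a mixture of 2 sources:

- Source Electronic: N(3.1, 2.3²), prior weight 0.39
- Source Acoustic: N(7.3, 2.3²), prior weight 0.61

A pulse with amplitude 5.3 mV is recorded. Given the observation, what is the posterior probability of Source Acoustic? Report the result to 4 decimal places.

0.6287

Posterior ∝ prior × likelihood, so P(k | x) ∝ w_k f_k(x); normalise over all components.
Evaluate each component's likelihood at the observed value:
  f_Electronic = 0.109776
  f_Acoustic = 0.118847
Prior × likelihood for each component:
  w_Electronic·f_Electronic = 0.39 × 0.109776 = 0.0428126
  w_Acoustic·f_Acoustic = 0.61 × 0.118847 = 0.0724966
Evidence: 0.0428126 + 0.0724966 = 0.115309
Responsibility of Source Acoustic: 0.0724966 / 0.115309 ≈ 0.6287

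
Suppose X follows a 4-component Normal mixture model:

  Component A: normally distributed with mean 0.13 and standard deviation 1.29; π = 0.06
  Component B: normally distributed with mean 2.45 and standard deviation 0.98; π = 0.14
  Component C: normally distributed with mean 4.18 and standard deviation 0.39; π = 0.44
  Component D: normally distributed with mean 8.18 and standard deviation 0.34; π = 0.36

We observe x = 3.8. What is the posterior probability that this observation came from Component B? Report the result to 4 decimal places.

0.0730

Apply Bayes' rule: the posterior for each component is proportional to its prior times its likelihood at x.
Component likelihoods at x = 3.8:
  L_A = (1/(1.29·√(2π)))·exp(−(3.8−0.13)²/(2·1.29²)) = 0.309258·exp(-4.04690) = 0.00540472
  L_B = (1/(0.98·√(2π)))·exp(−(3.8−2.45)²/(2·0.98²)) = 0.407084·exp(-0.94882) = 0.157621
  L_C = (1/(0.39·√(2π)))·exp(−(3.8−4.18)²/(2·0.39²)) = 1.022929·exp(-0.47469) = 0.636343
  L_D = (1/(0.34·√(2π)))·exp(−(3.8−8.18)²/(2·0.34²)) = 1.173360·exp(-82.97751) = 1.07834e-36
Multiply by the mixture weights:
  P(Z=A)·L_A = 0.06 × 0.00540472 = 0.000324283
  P(Z=B)·L_B = 0.14 × 0.157621 = 0.022067
  P(Z=C)·L_C = 0.44 × 0.636343 = 0.279991
  P(Z=D)·L_D = 0.36 × 1.07834e-36 = 3.88204e-37
Evidence: 0.000324283 + 0.022067 + 0.279991 + 3.88204e-37 = 0.302382
So the posterior for Component B is 0.022067 / 0.302382 ≈ 0.0730.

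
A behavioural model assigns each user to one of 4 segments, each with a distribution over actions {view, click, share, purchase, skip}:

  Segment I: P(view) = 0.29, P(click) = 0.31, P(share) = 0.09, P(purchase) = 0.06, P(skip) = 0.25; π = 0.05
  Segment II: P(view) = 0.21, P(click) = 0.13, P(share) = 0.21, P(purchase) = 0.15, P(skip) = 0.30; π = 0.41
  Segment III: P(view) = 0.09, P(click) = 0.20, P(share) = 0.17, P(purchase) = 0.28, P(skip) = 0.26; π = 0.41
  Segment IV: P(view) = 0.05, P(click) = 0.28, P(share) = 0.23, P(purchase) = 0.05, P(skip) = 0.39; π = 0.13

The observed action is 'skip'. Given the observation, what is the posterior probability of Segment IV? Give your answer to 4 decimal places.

0.1732

Posterior ∝ prior × likelihood, so P(k | x) ∝ w_k f_k(x); normalise over all components.
Categorical probabilities:
  L_I = 0.25
  L_II = 0.3
  L_III = 0.26
  L_IV = 0.39
Multiply by the mixture weights:
  w_I·L_I = 0.05 × 0.25 = 0.0125
  w_II·L_II = 0.41 × 0.3 = 0.123
  w_III·L_III = 0.41 × 0.26 = 0.1066
  w_IV·L_IV = 0.13 × 0.39 = 0.0507
Normaliser: 0.0125 + 0.123 + 0.1066 + 0.0507 = 0.2928
P(Segment IV | x) = 0.0507 / 0.2928 ≈ 0.1732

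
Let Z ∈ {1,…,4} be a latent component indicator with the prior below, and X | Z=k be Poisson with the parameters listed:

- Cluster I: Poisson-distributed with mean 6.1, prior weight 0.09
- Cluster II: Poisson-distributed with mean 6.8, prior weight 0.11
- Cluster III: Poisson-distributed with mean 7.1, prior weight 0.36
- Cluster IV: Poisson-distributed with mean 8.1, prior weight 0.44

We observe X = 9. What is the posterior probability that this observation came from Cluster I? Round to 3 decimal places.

0.059

Apply Bayes' rule: the posterior for each component is proportional to its prior times its likelihood at x.
Poisson probabilities:
  f_I = 0.0722785
  f_II = 0.0954146
  f_III = 0.104249
  f_IV = 0.12555
Unnormalised posteriors:
  π_I·f_I = 0.09 × 0.0722785 = 0.00650507
  π_II·f_II = 0.11 × 0.0954146 = 0.0104956
  π_III·f_III = 0.36 × 0.104249 = 0.0375296
  π_IV·f_IV = 0.44 × 0.12555 = 0.055242
Marginal: 0.00650507 + 0.0104956 + 0.0375296 + 0.055242 = 0.109772
So the posterior for Cluster I is 0.00650507 / 0.109772 ≈ 0.059.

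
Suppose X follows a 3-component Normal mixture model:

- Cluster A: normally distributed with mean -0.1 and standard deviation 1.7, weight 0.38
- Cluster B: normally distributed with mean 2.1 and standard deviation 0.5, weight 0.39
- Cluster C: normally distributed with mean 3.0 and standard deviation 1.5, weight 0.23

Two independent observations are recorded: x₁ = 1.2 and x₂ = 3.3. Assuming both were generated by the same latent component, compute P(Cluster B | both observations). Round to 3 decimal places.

0.218

The responsibility of component k is w_k f_k(x) divided by Σ_j w_j f_j(x).
Since both observations come from the same component, the likelihood for component k is f_k(x₁)·f_k(x₂).
  L_A = [(1/(1.7·√(2π)))·exp(−(1.2−-0.1)²/(2·1.7²)) = 0.234672·exp(-0.29239) = 0.175178] × [0.0317594] = 0.00556354
  L_B = [(1/(0.5·√(2π)))·exp(−(1.2−2.1)²/(2·0.5²)) = 0.797885·exp(-1.62000) = 0.1579] × [0.0447891] = 0.00707221
  L_C = [(1/(1.5·√(2π)))·exp(−(1.2−3.0)²/(2·1.5²)) = 0.265962·exp(-0.72000) = 0.129457] × [0.260695] = 0.0337489
Weight by the priors:
  w_A·L_A = 0.38 × 0.00556354 = 0.00211414
  w_B·L_B = 0.39 × 0.00707221 = 0.00275816
  w_C·L_C = 0.23 × 0.0337489 = 0.00776225
Denominator: 0.00211414 + 0.00275816 + 0.00776225 = 0.0126346
So the posterior for Cluster B is 0.00275816 / 0.0126346 ≈ 0.218.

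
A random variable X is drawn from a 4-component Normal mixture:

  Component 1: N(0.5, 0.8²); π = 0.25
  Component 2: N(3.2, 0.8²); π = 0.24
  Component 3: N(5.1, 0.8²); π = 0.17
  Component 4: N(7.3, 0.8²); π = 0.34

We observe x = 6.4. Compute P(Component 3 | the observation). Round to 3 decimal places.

0.201

The responsibility of component k is π_k f_k(x) divided by Σ_j π_j f_j(x).
Evaluate each component's likelihood at the observed value:
  p_1 = 7.70985e-13
  p_2 = 0.000167288
  p_3 = 0.133173
  p_4 = 0.264846
Unnormalised posteriors:
  π_1·p_1 = 0.25 × 7.70985e-13 = 1.92746e-13
  π_2·p_2 = 0.24 × 0.000167288 = 4.01491e-05
  π_3·p_3 = 0.17 × 0.133173 = 0.0226394
  π_4·p_4 = 0.34 × 0.264846 = 0.0900476
Evidence: 1.92746e-13 + 4.01491e-05 + 0.0226394 + 0.0900476 = 0.112727
P(Component 3 | x) ≈ 0.201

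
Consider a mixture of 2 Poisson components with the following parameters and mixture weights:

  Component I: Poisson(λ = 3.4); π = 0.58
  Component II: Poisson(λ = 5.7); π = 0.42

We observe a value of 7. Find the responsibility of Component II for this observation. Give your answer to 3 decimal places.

0.730

P(component k | x) = P(Z=k)·f_k(x) / marginal(x), where marginal(x) = Σ_j P(Z=j)·f_j(x).
Component likelihoods at x = 7:
  f_I = e^(−3.4)·3.4^7/7! = 0.0347793
  f_II = e^(−5.7)·5.7^7/7! = 0.129782
Weight by the priors:
  P(Z=I)·f_I = 0.58 × 0.0347793 = 0.020172
  P(Z=II)·f_II = 0.42 × 0.129782 = 0.0545085
Sum: 0.020172 + 0.0545085 = 0.0746805
P(Component II | data) ≈ 0.730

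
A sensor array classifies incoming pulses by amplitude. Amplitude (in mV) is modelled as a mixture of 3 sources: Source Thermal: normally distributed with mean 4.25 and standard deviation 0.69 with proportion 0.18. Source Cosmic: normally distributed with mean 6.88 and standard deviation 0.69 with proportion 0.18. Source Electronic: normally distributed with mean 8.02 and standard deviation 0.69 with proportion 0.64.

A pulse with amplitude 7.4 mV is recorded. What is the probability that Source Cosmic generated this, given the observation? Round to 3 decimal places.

Posterior ∝ prior × likelihood, so P(k | x) ∝ w_k f_k(x); normalise over all components.
Component likelihoods at x = 7.4 mV:
  f_Thermal = (1/(0.69·√(2π)))·exp(−(7.4−4.25)²/(2·0.69²)) = 0.578177·exp(-10.42060) = 1.72365e-05
  f_Cosmic = (1/(0.69·√(2π)))·exp(−(7.4−6.88)²/(2·0.69²)) = 0.578177·exp(-0.28397) = 0.435244
  f_Electronic = (1/(0.69·√(2π)))·exp(−(7.4−8.02)²/(2·0.69²)) = 0.578177·exp(-0.40370) = 0.386134
Weight by the priors:
  w_Thermal·f_Thermal = 0.18 × 1.72365e-05 = 3.10257e-06
  w_Cosmic·f_Cosmic = 0.18 × 0.435244 = 0.0783439
  w_Electronic·f_Electronic = 0.64 × 0.386134 = 0.247126
Evidence: 3.10257e-06 + 0.0783439 + 0.247126 = 0.325473
So the posterior for Source Cosmic is 0.0783439 / 0.325473 ≈ 0.241.

0.241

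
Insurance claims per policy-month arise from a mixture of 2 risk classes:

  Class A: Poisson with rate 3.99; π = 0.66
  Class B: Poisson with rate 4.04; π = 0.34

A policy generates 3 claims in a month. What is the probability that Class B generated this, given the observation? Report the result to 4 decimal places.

By Bayes' theorem, P(k | x) = π_k f_k(x) / Σ_j π_j f_j(x).
Component likelihoods at x = 3 claims:
  p_A = e^(−3.99)·3.99^3/3! = 0.195854
  p_B = e^(−4.04)·4.04^3/3! = 0.193394
Unnormalised posteriors:
  π_A·p_A = 0.66 × 0.195854 = 0.129264
  π_B·p_B = 0.34 × 0.193394 = 0.065754
Sum: 0.129264 + 0.065754 = 0.195018
Responsibility of Class B: 0.065754 / 0.195018 ≈ 0.3372

0.3372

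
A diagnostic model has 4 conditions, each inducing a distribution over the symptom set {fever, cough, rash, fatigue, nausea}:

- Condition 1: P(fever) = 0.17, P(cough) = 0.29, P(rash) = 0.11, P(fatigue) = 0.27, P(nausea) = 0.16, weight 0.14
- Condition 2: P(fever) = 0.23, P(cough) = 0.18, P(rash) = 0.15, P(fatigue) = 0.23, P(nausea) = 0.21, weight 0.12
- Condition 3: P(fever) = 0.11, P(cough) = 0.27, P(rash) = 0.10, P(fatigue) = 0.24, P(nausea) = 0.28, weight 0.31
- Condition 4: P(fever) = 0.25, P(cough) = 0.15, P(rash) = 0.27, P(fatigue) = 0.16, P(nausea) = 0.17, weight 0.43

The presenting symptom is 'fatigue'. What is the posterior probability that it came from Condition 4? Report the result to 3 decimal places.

0.330

Apply Bayes' rule: the posterior for each component is proportional to its prior times its likelihood at x.
Evaluate each component's likelihood at the observed value:
  f_1 = 0.27
  f_2 = 0.23
  f_3 = 0.24
  f_4 = 0.16
Prior × likelihood for each component:
  P(Z=1)·f_1 = 0.14 × 0.27 = 0.0378
  P(Z=2)·f_2 = 0.12 × 0.23 = 0.0276
  P(Z=3)·f_3 = 0.31 × 0.24 = 0.0744
  P(Z=4)·f_4 = 0.43 × 0.16 = 0.0688
Normaliser: 0.0378 + 0.0276 + 0.0744 + 0.0688 = 0.2086
P(Condition 4 | 'fatigue') ≈ 0.330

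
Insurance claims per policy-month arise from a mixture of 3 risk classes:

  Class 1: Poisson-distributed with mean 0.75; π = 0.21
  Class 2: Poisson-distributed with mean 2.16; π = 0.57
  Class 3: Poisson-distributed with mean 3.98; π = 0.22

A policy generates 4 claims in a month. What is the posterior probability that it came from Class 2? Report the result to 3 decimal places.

By Bayes' theorem, P(k | x) = P(Z=k) f_k(x) / Σ_j P(Z=j) f_j(x).
Poisson probabilities:
  p_1 = e^(−0.75)·0.75^4/4! = 0.00622749
  p_2 = e^(−2.16)·2.16^4/4! = 0.104599
  p_3 = e^(−3.98)·3.98^4/4! = 0.195357
Multiply by the mixture weights:
  P(Z=1)·p_1 = 0.21 × 0.00622749 = 0.00130777
  P(Z=2)·p_2 = 0.57 × 0.104599 = 0.0596215
  P(Z=3)·p_3 = 0.22 × 0.195357 = 0.0429785
Evidence: 0.00130777 + 0.0596215 + 0.0429785 = 0.103908
P(Class 2 | the observation) ≈ 0.574

0.574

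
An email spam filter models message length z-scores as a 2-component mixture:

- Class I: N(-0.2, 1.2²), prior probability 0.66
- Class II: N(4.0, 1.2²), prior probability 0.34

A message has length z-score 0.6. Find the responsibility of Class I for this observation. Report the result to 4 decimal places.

The responsibility of component k is π_k f_k(x) divided by Σ_j π_j f_j(x).
Normal densities:
  f_I = 0.266207
  f_II = 0.00600508
Weight by the priors:
  π_I·f_I = 0.66 × 0.266207 = 0.175696
  π_II·f_II = 0.34 × 0.00600508 = 0.00204173
Sum: 0.175696 + 0.00204173 = 0.177738
P(Class I | the observation) ≈ 0.9885

0.9885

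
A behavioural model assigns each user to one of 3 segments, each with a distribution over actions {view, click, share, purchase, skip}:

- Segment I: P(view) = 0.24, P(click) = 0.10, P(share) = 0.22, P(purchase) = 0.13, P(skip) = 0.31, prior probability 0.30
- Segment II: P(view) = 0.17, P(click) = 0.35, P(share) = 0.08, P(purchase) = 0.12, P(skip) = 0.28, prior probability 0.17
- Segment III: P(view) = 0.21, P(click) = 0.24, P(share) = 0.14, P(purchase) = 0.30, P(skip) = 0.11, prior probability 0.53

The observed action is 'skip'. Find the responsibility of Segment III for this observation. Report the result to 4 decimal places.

P(component k | x) = π_k·f_k(x) / marginal(x), where marginal(x) = Σ_j π_j·f_j(x).
Categorical probabilities:
  L_I = P(skip | comp) = 0.31
  L_II = P(skip | comp) = 0.28
  L_III = P(skip | comp) = 0.11
Weight by the priors:
  π_I·L_I = 0.30 × 0.31 = 0.093
  π_II·L_II = 0.17 × 0.28 = 0.0476
  π_III·L_III = 0.53 × 0.11 = 0.0583
Normaliser: 0.093 + 0.0476 + 0.0583 = 0.1989
P(Segment III | 'skip') = 0.0583 / 0.1989 ≈ 0.2931

0.2931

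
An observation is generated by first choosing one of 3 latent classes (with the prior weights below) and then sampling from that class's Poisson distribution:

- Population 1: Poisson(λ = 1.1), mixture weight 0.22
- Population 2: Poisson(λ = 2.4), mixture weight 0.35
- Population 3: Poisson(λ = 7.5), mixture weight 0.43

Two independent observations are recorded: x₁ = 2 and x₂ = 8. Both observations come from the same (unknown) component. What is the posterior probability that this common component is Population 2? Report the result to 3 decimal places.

Posterior ∝ prior × likelihood, so P(k | x) ∝ w_k f_k(x); normalise over all components.
Since both observations come from the same component, the likelihood for component k is f_k(x₁)·f_k(x₂).
  p_1 = [e^(−1.1)·1.1^2/2! = 0.201387] × [1.76969e-05] = 3.56392e-06
  p_2 = [e^(−2.4)·2.4^2/2! = 0.261268] × [0.00247664] = 0.000647066
  p_3 = [e^(−7.5)·7.5^2/2! = 0.0155555] × [0.137329] = 0.00213621
Multiply by the mixture weights:
  w_1·p_1 = 0.22 × 3.56392e-06 = 7.84063e-07
  w_2·p_2 = 0.35 × 0.000647066 = 0.000226473
  w_3·p_3 = 0.43 × 0.00213621 = 0.000918572
Sum: 7.84063e-07 + 0.000226473 + 0.000918572 = 0.00114583
So the posterior for Population 2 is 0.000226473 / 0.00114583 ≈ 0.198.

0.198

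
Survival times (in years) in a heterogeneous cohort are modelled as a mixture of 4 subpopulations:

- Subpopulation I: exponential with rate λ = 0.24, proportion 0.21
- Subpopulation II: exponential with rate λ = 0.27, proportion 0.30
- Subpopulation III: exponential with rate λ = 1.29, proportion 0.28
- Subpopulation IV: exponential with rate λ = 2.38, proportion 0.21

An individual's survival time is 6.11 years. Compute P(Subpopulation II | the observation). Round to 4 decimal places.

0.5694

Posterior ∝ prior × likelihood, so P(k | x) ∝ π_k f_k(x); normalise over all components.
Component likelihoods at x = 6.11 years:
  f_I = 0.24·e^(−0.24·6.11) = 0.24·e^(−1.4664) = 0.0553811
  f_II = 0.27·e^(−0.27·6.11) = 0.27·e^(−1.6497) = 0.051869
  f_III = 1.29·e^(−1.29·6.11) = 1.29·e^(−7.8819) = 0.000486994
  f_IV = 2.38·e^(−2.38·6.11) = 2.38·e^(−14.5418) = 1.15121e-06
Multiply by the mixture weights:
  π_I·f_I = 0.21 × 0.0553811 = 0.01163
  π_II·f_II = 0.30 × 0.051869 = 0.0155607
  π_III·f_III = 0.28 × 0.000486994 = 0.000136358
  π_IV·f_IV = 0.21 × 1.15121e-06 = 2.41753e-07
Normaliser: 0.01163 + 0.0155607 + 0.000136358 + 2.41753e-07 = 0.0273273
Responsibility of Subpopulation II: 0.0155607 / 0.0273273 ≈ 0.5694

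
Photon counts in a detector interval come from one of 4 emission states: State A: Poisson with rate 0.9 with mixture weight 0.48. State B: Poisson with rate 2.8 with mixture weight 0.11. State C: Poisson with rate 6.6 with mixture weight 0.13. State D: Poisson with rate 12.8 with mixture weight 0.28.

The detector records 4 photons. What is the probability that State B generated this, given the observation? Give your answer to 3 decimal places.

P(component k | x) = w_k·f_k(x) / marginal(x), where marginal(x) = Σ_j w_j·f_j(x).
Evaluate each component's likelihood at the observed value:
  f_A = 0.0111146
  f_B = 0.155739
  f_C = 0.107553
  f_D = 0.00308787
Multiply by the mixture weights:
  w_A·f_A = 0.48 × 0.0111146 = 0.00533501
  w_B·f_B = 0.11 × 0.155739 = 0.0171312
  w_C·f_C = 0.13 × 0.107553 = 0.0139818
  w_D·f_D = 0.28 × 0.00308787 = 0.000864604
Sum: 0.00533501 + 0.0171312 + 0.0139818 + 0.000864604 = 0.0373127
So the posterior for State B is 0.0171312 / 0.0373127 ≈ 0.459.

0.459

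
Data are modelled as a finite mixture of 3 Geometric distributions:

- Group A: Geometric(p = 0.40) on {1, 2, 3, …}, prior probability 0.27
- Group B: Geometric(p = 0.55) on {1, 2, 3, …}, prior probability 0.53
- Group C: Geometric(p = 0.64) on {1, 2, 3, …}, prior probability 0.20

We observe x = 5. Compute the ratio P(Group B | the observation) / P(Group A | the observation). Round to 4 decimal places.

0.8540

Since P(k|x) ∝ π_k f_k(x), the posterior odds are π_i f_i(x) / (π_j f_j(x)).
Evaluate each component's likelihood at the observed value:
  f_A = 0.40·(1−0.40)^4 = 0.40·0.1296 = 0.05184
  f_B = 0.55·(1−0.55)^4 = 0.55·0.0410062 = 0.0225534
  f_C = 0.64·(1−0.64)^4 = 0.64·0.0167962 = 0.0107495
0.0119533 / 0.0139968 ≈ 0.8540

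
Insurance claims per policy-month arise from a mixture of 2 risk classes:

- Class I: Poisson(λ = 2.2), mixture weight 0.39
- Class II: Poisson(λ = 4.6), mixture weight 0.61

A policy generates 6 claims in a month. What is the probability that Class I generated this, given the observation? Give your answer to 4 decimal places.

0.0778

P(component k | x) = π_k·f_k(x) / marginal(x), where marginal(x) = Σ_j π_j·f_j(x).
Evaluate each component's likelihood at the observed value:
  p_I = 0.0174484
  p_II = 0.13227
Multiply by the mixture weights:
  π_I·p_I = 0.39 × 0.0174484 = 0.00680488
  π_II·p_II = 0.61 × 0.13227 = 0.0806844
Denominator: 0.00680488 + 0.0806844 = 0.0874893
Responsibility of Class I: 0.00680488 / 0.0874893 ≈ 0.0778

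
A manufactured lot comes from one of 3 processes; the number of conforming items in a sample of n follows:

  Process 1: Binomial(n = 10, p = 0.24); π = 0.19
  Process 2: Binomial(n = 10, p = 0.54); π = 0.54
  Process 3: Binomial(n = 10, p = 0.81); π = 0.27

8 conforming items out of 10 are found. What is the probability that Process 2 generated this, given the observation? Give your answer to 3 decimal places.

P(component k | x) = P(Z=k)·f_k(x) / marginal(x), where marginal(x) = Σ_j P(Z=j)·f_j(x).
Component likelihoods at x = 8 conforming items out of 10:
  L_1 = 0.000286108
  L_2 = 0.0688459
  L_3 = 0.301023
Unnormalised posteriors:
  P(Z=1)·L_1 = 0.19 × 0.000286108 = 5.43605e-05
  P(Z=2)·L_2 = 0.54 × 0.0688459 = 0.0371768
  P(Z=3)·L_3 = 0.27 × 0.301023 = 0.0812762
Marginal: 5.43605e-05 + 0.0371768 + 0.0812762 = 0.118507
Responsibility of Process 2: 0.0371768 / 0.118507 ≈ 0.314

0.314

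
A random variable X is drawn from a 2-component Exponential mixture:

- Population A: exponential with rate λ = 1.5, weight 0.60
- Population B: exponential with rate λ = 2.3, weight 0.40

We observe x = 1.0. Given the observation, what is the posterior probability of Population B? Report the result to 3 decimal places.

By Bayes' theorem, P(k | x) = π_k f_k(x) / Σ_j π_j f_j(x).
Component likelihoods at x = 1.0:
  p_A = 1.5·e^(−1.5·1.0) = 1.5·e^(−1.5000) = 0.334695
  p_B = 2.3·e^(−2.3·1.0) = 2.3·e^(−2.3000) = 0.230595
Prior × likelihood for each component:
  π_A·p_A = 0.60 × 0.334695 = 0.200817
  π_B·p_B = 0.40 × 0.230595 = 0.0922381
Sum: 0.200817 + 0.0922381 = 0.293055
P(Population B | 1.0) ≈ 0.315

0.315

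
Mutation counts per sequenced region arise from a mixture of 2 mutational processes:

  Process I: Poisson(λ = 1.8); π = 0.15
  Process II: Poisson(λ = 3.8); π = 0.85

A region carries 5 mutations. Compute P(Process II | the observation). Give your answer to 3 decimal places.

0.970

By Bayes' theorem, P(k | x) = w_k f_k(x) / Σ_j w_j f_j(x).
Evaluate each component's likelihood at the observed value:
  f_I = e^(−1.8)·1.8^5/5! = 0.0260286
  f_II = e^(−3.8)·3.8^5/5! = 0.147713
Unnormalised posteriors:
  w_I·f_I = 0.15 × 0.0260286 = 0.00390429
  w_II·f_II = 0.85 × 0.147713 = 0.125556
Sum: 0.00390429 + 0.125556 = 0.12946
P(Process II | data) ≈ 0.970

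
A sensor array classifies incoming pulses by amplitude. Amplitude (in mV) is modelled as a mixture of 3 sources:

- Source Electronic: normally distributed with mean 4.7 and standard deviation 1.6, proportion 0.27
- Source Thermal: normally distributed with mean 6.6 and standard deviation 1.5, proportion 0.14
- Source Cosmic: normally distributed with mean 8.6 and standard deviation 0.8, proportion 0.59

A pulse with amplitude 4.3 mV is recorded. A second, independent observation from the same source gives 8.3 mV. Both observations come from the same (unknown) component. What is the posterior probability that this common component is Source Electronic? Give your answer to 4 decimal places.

0.4459

Posterior ∝ prior × likelihood, so P(k | x) ∝ π_k f_k(x); normalise over all components.
Since both observations come from the same component, the likelihood for component k is f_k(x₁)·f_k(x₂).
  f_Electronic = [(1/(1.6·√(2π)))·exp(−(4.3−4.7)²/(2·1.6²)) = 0.249339·exp(-0.03125) = 0.241668] × [0.0198373] = 0.00479403
  f_Thermal = [(1/(1.5·√(2π)))·exp(−(4.3−6.6)²/(2·1.5²)) = 0.265962·exp(-1.17556) = 0.0820883] × [0.139928] = 0.0114865
  f_Cosmic = [(1/(0.8·√(2π)))·exp(−(4.3−8.6)²/(2·0.8²)) = 0.498678·exp(-14.44531) = 2.65644e-07] × [0.464819] = 1.23477e-07
Prior × likelihood for each component:
  π_Electronic·f_Electronic = 0.27 × 0.00479403 = 0.00129439
  π_Thermal·f_Thermal = 0.14 × 0.0114865 = 0.00160811
  π_Cosmic·f_Cosmic = 0.59 × 1.23477e-07 = 7.28511e-08
Denominator: 0.00129439 + 0.00160811 + 7.28511e-08 = 0.00290257
So the posterior for Source Electronic is 0.00129439 / 0.00290257 ≈ 0.4459.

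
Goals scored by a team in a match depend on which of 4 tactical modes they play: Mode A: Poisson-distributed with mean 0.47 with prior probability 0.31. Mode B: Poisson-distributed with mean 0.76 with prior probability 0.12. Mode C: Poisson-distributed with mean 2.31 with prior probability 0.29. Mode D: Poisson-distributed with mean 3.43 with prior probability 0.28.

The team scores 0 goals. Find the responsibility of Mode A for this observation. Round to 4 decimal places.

0.6734

Apply Bayes' rule: the posterior for each component is proportional to its prior times its likelihood at x.
Component likelihoods at x = 0 goals:
  f_A = 0.625002
  f_B = 0.467666
  f_C = 0.0992613
  f_D = 0.0323869
Unnormalised posteriors:
  π_A·f_A = 0.31 × 0.625002 = 0.193751
  π_B·f_B = 0.12 × 0.467666 = 0.05612
  π_C·f_C = 0.29 × 0.0992613 = 0.0287858
  π_D·f_D = 0.28 × 0.0323869 = 0.00906834
Denominator: 0.193751 + 0.05612 + 0.0287858 + 0.00906834 = 0.287725
P(Mode A | data) ≈ 0.6734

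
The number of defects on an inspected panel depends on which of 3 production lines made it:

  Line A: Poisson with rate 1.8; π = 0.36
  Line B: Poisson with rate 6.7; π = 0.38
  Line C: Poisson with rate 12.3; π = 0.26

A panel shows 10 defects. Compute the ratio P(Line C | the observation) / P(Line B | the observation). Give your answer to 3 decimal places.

1.100

Only the two components matter; the odds are (π_i f_i(x)) / (π_j f_j(x)).
Evaluate each component's likelihood at the observed value:
  f_A = e^(−1.8)·1.8^10/10! = 1.62642e-05
  f_B = e^(−6.7)·6.7^10/10! = 0.0618318
  f_C = e^(−12.3)·12.3^10/10! = 0.0994182
Odds = (0.26/0.38) × (0.0994182/0.0618318) = 0.684211 × 1.60788 ≈ 1.100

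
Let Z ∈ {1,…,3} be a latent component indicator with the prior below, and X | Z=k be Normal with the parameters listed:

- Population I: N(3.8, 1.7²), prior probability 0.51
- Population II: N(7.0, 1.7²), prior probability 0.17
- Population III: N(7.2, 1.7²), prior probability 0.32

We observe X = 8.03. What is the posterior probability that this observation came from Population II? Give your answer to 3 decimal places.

Posterior ∝ prior × likelihood, so P(k | x) ∝ π_k f_k(x); normalise over all components.
Component likelihoods at x = 8.03:
  p_I = 0.0106178
  p_II = 0.19532
  p_III = 0.208305
Prior × likelihood for each component:
  π_I·p_I = 0.51 × 0.0106178 = 0.00541507
  π_II·p_II = 0.17 × 0.19532 = 0.0332045
  π_III·p_III = 0.32 × 0.208305 = 0.0666575
Evidence: 0.00541507 + 0.0332045 + 0.0666575 = 0.105277
Responsibility of Population II: 0.0332045 / 0.105277 ≈ 0.315

0.315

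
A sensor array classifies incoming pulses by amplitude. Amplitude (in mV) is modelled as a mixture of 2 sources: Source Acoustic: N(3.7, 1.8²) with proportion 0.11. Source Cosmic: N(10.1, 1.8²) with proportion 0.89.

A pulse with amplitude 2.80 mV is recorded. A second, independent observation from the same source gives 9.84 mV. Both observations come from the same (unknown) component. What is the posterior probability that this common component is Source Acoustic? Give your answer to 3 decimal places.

0.550

By Bayes' theorem, P(k | x) = w_k f_k(x) / Σ_j w_j f_j(x).
Since both observations come from the same component, the likelihood for component k is f_k(x₁)·f_k(x₂).
  f_Acoustic = [0.195592] × [0.000659147] = 0.000128924
  f_Cosmic = [5.94431e-05] × [0.219335] = 1.30379e-05
Prior × likelihood for each component:
  w_Acoustic·f_Acoustic = 0.11 × 0.000128924 = 1.41816e-05
  w_Cosmic·f_Cosmic = 0.89 × 1.30379e-05 = 1.16038e-05
Sum: 1.41816e-05 + 1.16038e-05 = 2.57854e-05
P(Source Acoustic | x) = 1.41816e-05 / 2.57854e-05 ≈ 0.550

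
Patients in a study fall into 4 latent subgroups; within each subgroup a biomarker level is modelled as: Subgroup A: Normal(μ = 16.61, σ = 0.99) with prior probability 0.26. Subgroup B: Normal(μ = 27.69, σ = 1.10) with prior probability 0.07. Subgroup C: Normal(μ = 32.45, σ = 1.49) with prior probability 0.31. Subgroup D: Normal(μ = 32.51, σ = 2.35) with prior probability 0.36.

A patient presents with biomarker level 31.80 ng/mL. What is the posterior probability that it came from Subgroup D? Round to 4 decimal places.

0.4361

The responsibility of component k is π_k f_k(x) divided by Σ_j π_j f_j(x).
Normal densities:
  L_A = 3.04971e-52
  L_B = 0.000337328
  L_C = 0.243444
  L_D = 0.162189
Prior × likelihood for each component:
  π_A·L_A = 0.26 × 3.04971e-52 = 7.92926e-53
  π_B·L_B = 0.07 × 0.000337328 = 2.36129e-05
  π_C·L_C = 0.31 × 0.243444 = 0.0754677
  π_D·L_D = 0.36 × 0.162189 = 0.058388
Marginal: 7.92926e-53 + 2.36129e-05 + 0.0754677 + 0.058388 = 0.133879
Responsibility of Subgroup D: 0.058388 / 0.133879 ≈ 0.4361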